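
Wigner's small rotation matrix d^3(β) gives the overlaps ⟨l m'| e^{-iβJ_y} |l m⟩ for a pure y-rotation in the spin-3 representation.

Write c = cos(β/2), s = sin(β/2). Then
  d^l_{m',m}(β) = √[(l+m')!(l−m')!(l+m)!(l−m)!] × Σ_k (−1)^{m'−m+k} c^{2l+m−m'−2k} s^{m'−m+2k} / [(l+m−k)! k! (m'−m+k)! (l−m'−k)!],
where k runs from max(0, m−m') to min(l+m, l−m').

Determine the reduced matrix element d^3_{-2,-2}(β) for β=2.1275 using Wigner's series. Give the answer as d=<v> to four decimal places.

d=-0.1993

d^3_{-2,-2}(β=2.1275) via Wigner's sum:
c=cos(2.1275/2)=0.485597, s=sin(2.1275/2)=0.874183; N=√[1·120·1·120]=120.000000
k∈{0,1} keeps every argument non-negative
  k=0: (−1)^0·120.0000/(120)·0.4856^6·0.8742^0 = +0.013112
  k=1: (−1)^1·120.0000/(24)·0.4856^4·0.8742^2 = -0.212461
d^3_{-2,-2}(2.1275) = +0.013112 -0.212461 = -0.199349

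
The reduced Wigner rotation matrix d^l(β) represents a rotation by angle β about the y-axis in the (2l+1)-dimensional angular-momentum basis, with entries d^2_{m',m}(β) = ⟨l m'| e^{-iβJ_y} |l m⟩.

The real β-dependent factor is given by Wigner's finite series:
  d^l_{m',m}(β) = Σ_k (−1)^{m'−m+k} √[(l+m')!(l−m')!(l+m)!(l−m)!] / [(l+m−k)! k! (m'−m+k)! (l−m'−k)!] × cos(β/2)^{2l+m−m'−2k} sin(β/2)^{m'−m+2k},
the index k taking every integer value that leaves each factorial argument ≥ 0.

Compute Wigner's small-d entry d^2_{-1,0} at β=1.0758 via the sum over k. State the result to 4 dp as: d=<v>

d^2_{-1,0}(β=1.0758) via Wigner's sum:
c=cos(1.0758/2)=0.858786, s=sin(1.0758/2)=0.512334; N=√[1·6·2·2]=4.898979
Admissible k: 1..2 (factorial args all ≥0)
  k=1: (−1)^0·4.8990/(2)·0.8588^3·0.5123^1 = +0.794848
  k=2: (−1)^1·4.8990/(2)·0.8588^1·0.5123^3 = -0.282891
d^2_{-1,0}(1.0758) = +0.794848 -0.282891 = +0.511957

d=0.5120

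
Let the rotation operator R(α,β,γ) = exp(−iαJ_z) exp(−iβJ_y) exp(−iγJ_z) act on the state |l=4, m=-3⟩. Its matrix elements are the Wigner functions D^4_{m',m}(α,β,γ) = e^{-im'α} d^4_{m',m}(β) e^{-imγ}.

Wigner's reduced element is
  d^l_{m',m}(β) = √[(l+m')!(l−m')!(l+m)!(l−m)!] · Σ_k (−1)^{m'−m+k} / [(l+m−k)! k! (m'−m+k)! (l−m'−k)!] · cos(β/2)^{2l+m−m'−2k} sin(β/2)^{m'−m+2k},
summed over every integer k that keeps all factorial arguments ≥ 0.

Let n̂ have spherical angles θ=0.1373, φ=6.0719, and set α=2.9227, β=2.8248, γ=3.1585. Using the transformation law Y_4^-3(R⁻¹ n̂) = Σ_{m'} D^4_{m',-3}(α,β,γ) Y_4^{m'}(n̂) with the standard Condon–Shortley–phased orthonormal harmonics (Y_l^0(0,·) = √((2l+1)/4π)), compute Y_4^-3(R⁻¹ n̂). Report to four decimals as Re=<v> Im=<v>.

Re=-0.0070 Im=-0.0002

Need the full column D^4_{m',-3} for m'=−4..4 at α=2.9227, β=2.8248, γ=3.1585.
cos(β/2)=0.157735, sin(β/2)=0.987482
d^4_{-4,-3}: single k=1 term ⇒ +0.000007;  D = -0.000005+0.000005i
d^4_{-3,-3}: k∈[0..1] ⇒ +0.000000 -0.000105 = -0.000105;  D = -0.000086+0.000060i
d^4_{-2,-3}: k∈[0..1] ⇒ -0.000009 +0.001055 = +0.001046;  D = -0.000969+0.000395i
d^4_{-1,-3}: k∈[0..1] ⇒ +0.000119 -0.007787 = -0.007667;  D = -0.007559+0.001283i
d^4_{0,-3}: k∈[0..1] ⇒ -0.001112 +0.043601 = +0.042488;  D = -0.042433-0.002154i
d^4_{1,-3}: k∈[0..1] ⇒ +0.007787 -0.183105 = -0.175318;  D = -0.168984-0.046698i
d^4_{2,-3}: k∈[0..1] ⇒ -0.041363 +0.540374 = +0.499011;  D = -0.440644-0.234190i
d^4_{3,-3}: k∈[0..1] ⇒ +0.161483 -0.904132 = -0.742649;  D = -0.564453-0.482618i
d^4_{4,-3}: single k=0 term ⇒ -0.408484;  D = +0.245418+0.326542i
Y_4^{m'}(θ=0.1373,φ=6.0719) and Σ D·Y over m':
  (-0.0000+0.0000i)·(+0.0001+0.0001i)  (-0.0001+0.0001i)·(+0.0026+0.0019i)  (-0.0010+0.0004i)·(+0.0335+0.0151i)  (-0.0076+0.0013i)·(+0.2426+0.0520i)  (-0.0424-0.0022i)·(+0.7683+0.0000i)  (-0.1690-0.0467i)·(-0.2426+0.0520i)  (-0.4406-0.2342i)·(+0.0335-0.0151i)  (-0.5645-0.4826i)·(-0.0026+0.0019i)  (+0.2454+0.3265i)·(+0.0001-0.0001i)
Y_4^-3(R⁻¹ n̂) = -0.007005-0.000233i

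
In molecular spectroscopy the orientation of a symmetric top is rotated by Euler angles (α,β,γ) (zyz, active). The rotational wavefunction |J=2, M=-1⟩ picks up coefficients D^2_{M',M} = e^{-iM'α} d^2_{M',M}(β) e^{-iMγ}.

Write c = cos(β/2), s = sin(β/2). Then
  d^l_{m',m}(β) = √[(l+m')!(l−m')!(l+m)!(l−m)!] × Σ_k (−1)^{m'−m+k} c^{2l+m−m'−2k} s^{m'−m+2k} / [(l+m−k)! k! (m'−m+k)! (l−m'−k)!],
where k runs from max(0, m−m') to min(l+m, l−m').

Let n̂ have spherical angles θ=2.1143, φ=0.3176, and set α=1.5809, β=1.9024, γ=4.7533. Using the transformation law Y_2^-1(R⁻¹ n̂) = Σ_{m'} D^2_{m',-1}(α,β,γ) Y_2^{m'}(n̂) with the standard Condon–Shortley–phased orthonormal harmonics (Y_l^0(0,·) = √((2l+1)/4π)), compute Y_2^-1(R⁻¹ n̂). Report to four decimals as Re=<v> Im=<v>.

Need the full column D^2_{m',-1} for m'=−2..2 at α=1.5809, β=1.9024, γ=4.7533.
cos(β/2)=0.580707, sin(β/2)=0.814113
d^2_{-2,-1}: single k=1 term ⇒ +0.318849;  D = -0.019475+0.318254i
d^2_{-1,-1}: k∈[0..1] ⇒ +0.113717 -0.670508 = -0.556791;  D = -0.556066-0.028392i
d^2_{0,-1}: k∈[0..1] ⇒ -0.390509 +0.767514 = +0.377006;  D = +0.015419-0.376690i
d^2_{1,-1}: k∈[0..1] ⇒ +0.670508 -0.439277 = +0.231231;  D = -0.231121-0.007122i
d^2_{2,-1}: single k=0 term ⇒ -0.626673;  D = +0.012973-0.626538i
Y_2^{m'}(θ=2.1143,φ=0.3176) and Σ D·Y over m':
  (-0.0195+0.3183i)·(+0.2278-0.1679i)  (-0.5561-0.0284i)·(-0.3248+0.1068i)  (+0.0154-0.3767i)·(-0.0624+0.0000i)  (-0.2311-0.0071i)·(+0.3248+0.1068i)  (+0.0130-0.6265i)·(+0.2278+0.1679i)
Y_2^-1(R⁻¹ n̂) = +0.265535-0.118435i

Re=0.2655 Im=-0.1184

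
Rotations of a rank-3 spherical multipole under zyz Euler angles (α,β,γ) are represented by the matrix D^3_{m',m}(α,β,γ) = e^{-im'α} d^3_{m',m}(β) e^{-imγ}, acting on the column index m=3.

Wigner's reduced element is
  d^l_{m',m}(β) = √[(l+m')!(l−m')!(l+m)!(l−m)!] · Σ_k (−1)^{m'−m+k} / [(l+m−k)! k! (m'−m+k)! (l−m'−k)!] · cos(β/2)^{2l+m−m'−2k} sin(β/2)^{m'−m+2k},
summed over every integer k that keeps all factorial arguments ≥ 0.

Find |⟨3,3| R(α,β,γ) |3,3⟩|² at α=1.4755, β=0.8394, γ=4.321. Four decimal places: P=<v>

First d^3_{3,3}(β=0.8394), then the phase factors e^{-i(3)α} and e^{-i(3)γ}:
With c≡cos(β/2)=0.913211 and s≡sin(β/2)=0.407487, N=[720·1·720·1]^{1/2}=720.000000
The bounds max(0,m−m')=0 and min(l+m,l−m')=0 give 1 term
  k=0: (−1)^0·720.0000/(720)·0.9132^6·0.4075^0 = +0.579999
d^3_{3,3}(0.8394) = +0.579999
|D^3_{3,3}|² = |d^3_{3,3}(β)|² = (+0.579999)² = 0.336399 (the z-rotation phases have unit modulus)

P=0.3364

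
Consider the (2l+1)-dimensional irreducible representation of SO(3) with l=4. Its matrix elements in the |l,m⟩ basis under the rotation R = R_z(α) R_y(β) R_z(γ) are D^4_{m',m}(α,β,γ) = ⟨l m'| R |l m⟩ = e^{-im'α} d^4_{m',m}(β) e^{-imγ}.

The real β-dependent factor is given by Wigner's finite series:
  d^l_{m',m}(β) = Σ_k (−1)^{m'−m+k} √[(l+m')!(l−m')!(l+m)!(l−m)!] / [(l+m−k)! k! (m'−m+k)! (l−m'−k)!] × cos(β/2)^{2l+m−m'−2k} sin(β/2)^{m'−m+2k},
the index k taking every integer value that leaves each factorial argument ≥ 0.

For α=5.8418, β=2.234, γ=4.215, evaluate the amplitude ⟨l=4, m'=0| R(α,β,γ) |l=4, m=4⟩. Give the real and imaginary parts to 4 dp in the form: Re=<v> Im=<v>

Re=-0.0820 Im=0.1842

D^4_{0,4}(5.8418,2.234,4.215) = e^{-i·0·5.8418}·d^4_{0,4}(2.234)·e^{-i·4·4.215}. Compute d first:
Half-angle: c=0.438381, s=0.898789. N=√(24·24·40320·1)=4819.161753
k: max(0,(4)−(0))=4 … min(4+(4),4−(0))=4
  k=4: (−1)^0·4819.1618/(576)·0.4384^4·0.8988^4 = +0.201645
d^4_{0,4}(2.234) = +0.201645
D = (+1.000000+0.000000i)·(+0.201645)·(-0.406628+0.913594i) = -0.081994+0.184221i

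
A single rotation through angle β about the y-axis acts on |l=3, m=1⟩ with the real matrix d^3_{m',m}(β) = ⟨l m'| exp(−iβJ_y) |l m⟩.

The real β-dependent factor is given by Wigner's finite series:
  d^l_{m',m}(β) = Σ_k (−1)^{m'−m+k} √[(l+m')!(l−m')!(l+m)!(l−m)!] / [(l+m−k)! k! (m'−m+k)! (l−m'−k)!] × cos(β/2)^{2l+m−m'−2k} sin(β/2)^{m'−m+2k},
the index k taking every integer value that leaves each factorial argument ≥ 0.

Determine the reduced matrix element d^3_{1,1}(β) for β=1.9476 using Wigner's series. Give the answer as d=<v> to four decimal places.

d^3_{1,1}(β=1.9476) via Wigner's sum:
c=cos(1.9476/2)=0.562161, s=sin(1.9476/2)=0.827028; N=√[24·2·24·2]=48.000000
Admissible k: 0..2 (factorial args all ≥0)
  k=0: (−1)^0·48.0000/(48)·0.5622^6·0.8270^0 = +0.031562
  k=1: (−1)^1·48.0000/(6)·0.5622^4·0.8270^2 = -0.546478
  k=2: (−1)^2·48.0000/(8)·0.5622^2·0.8270^4 = +0.887060
d^3_{1,1}(1.9476) = +0.031562 -0.546478 +0.887060 = +0.372144

d=0.3721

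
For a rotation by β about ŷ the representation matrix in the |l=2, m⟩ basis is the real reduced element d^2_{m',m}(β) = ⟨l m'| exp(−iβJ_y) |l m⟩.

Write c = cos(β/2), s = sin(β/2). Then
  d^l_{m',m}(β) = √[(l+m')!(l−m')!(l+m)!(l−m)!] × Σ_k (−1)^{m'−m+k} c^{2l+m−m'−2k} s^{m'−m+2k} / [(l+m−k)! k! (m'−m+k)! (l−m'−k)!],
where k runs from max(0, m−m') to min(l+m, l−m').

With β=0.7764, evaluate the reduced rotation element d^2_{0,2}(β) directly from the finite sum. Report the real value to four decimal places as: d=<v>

d^2_{0,2}(β=0.7764) via Wigner's sum:
c=cos(0.7764/2)=0.925592, s=sin(0.7764/2)=0.378523; N=√[2·2·24·1]=9.797959
k∈{2} keeps every argument non-negative
  k=2: (−1)^0·9.7980/(4)·0.9256^2·0.3785^2 = +0.300676
d^2_{0,2}(0.7764) = +0.300676

d=0.3007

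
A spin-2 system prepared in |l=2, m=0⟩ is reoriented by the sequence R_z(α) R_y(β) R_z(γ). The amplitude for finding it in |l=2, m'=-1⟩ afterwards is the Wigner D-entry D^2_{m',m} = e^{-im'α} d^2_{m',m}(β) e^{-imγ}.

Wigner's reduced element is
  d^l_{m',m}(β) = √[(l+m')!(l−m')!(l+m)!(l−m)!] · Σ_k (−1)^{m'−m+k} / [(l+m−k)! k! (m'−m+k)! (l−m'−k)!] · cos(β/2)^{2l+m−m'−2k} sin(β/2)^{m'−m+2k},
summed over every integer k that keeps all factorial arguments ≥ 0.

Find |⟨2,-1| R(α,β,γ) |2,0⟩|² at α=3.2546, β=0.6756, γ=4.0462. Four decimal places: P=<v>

P=0.3572

Split into d^2_{-1,0}(β=0.6756) × two z-phases.
Half-angle: c=0.943486, s=0.331412. N=√(1·6·2·2)=4.898979
Admissible k: 1..2 (factorial args all ≥0)
  k=1: (−1)^0·4.8990/(2)·0.9435^3·0.3314^1 = +0.681790
  k=2: (−1)^1·4.8990/(2)·0.9435^1·0.3314^3 = -0.084123
d^2_{-1,0}(0.6756) = +0.681790 -0.084123 = +0.597667
|D^2_{-1,0}|² = |d^2_{-1,0}(β)|² = (+0.597667)² = 0.357205 (the z-rotation phases have unit modulus)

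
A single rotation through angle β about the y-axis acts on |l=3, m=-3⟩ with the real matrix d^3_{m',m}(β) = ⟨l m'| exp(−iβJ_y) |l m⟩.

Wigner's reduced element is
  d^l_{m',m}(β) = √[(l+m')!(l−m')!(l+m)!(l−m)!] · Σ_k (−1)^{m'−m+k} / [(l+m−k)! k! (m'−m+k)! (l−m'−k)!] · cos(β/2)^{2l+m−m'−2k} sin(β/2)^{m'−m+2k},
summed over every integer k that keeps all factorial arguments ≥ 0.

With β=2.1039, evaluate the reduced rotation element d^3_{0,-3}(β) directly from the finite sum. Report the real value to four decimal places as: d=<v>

d=-0.3571

d^3_{0,-3}(β=2.1039) via Wigner's sum:
c=cos(2.1039/2)=0.495879, s=sin(2.1039/2)=0.868392; N=√[6·6·1·720]=160.996894
The bounds max(0,m−m')=0 and min(l+m,l−m')=0 give 1 term
  k=0: (−1)^3·160.9969/(36)·0.4959^3·0.8684^3 = -0.357099
d^3_{0,-3}(2.1039) = -0.357099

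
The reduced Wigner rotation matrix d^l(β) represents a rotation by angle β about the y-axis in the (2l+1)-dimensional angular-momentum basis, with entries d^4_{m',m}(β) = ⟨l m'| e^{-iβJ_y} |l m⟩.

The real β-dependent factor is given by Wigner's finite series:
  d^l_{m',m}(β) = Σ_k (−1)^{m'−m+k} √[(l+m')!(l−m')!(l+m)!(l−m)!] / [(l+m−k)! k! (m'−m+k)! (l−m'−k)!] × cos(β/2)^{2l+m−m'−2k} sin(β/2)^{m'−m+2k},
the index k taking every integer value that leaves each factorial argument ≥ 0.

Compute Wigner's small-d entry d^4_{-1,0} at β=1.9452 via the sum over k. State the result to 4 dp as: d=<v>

d^4_{-1,0}(β=1.9452) via Wigner's sum:
With c≡cos(β/2)=0.563153 and s≡sin(β/2)=0.826353, N=[6·120·24·24]^{1/2}=643.987578
Admissible k: 1..4 (factorial args all ≥0)
  k=1: (−1)^0·643.9876/(144)·0.5632^7·0.8264^1 = +0.066384
  k=2: (−1)^1·643.9876/(24)·0.5632^5·0.8264^3 = -0.857619
  k=3: (−1)^2·643.9876/(24)·0.5632^3·0.8264^5 = +1.846599
  k=4: (−1)^3·643.9876/(144)·0.5632^1·0.8264^7 = -0.662673
d^4_{-1,0}(1.9452) = +0.066384 -0.857619 +1.846599 -0.662673 = +0.392691

d=0.3927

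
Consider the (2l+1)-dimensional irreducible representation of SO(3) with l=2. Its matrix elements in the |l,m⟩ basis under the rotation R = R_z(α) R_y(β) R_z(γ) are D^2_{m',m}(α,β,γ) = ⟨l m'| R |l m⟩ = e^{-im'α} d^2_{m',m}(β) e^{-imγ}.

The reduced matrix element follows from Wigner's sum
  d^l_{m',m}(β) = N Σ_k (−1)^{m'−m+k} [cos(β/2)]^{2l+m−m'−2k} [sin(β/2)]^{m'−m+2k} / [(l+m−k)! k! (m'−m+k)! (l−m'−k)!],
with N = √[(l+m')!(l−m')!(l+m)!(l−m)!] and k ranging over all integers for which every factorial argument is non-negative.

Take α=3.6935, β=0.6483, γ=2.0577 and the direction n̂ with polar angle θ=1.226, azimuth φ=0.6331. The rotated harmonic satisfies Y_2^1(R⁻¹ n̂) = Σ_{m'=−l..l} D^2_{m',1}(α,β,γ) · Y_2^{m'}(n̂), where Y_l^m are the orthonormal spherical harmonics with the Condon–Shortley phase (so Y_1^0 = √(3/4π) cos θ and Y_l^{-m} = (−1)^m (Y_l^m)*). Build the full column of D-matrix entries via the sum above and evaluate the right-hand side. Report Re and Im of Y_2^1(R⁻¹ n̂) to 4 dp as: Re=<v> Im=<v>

Re=0.0867 Im=0.2012

Need the full column D^2_{m',1} for m'=−2..2 at α=3.6935, β=0.6483, γ=2.0577.
cos(β/2)=0.947922, sin(β/2)=0.318503
d^2_{-2,1}: single k=3 term ⇒ +0.061255;  D = +0.035437-0.049964i
d^2_{-1,1}: k∈[2..3] ⇒ +0.273460 -0.010291 = +0.263169;  D = -0.017095+0.262613i
d^2_{0,1}: k∈[1..2] ⇒ +0.664518 -0.075022 = +0.589496;  D = -0.275820-0.520988i
d^2_{1,1}: k∈[0..1] ⇒ +0.807402 -0.273460 = +0.533942;  D = +0.460153+0.270840i
d^2_{2,1}: single k=0 term ⇒ -0.542577;  D = +0.542469-0.010809i
Y_2^{m'}(θ=1.226,φ=0.6331) and Σ D·Y over m':
  (+0.0354-0.0500i)·(+0.1026-0.3264i)  (-0.0171+0.2626i)·(+0.1981-0.1454i)  (-0.2758-0.5210i)·(-0.2073+0.0000i)  (+0.4602+0.2708i)·(-0.1981-0.1454i)  (+0.5425-0.0108i)·(+0.1026+0.3264i)
Y_2^1(R⁻¹ n̂) = +0.086704+0.201203i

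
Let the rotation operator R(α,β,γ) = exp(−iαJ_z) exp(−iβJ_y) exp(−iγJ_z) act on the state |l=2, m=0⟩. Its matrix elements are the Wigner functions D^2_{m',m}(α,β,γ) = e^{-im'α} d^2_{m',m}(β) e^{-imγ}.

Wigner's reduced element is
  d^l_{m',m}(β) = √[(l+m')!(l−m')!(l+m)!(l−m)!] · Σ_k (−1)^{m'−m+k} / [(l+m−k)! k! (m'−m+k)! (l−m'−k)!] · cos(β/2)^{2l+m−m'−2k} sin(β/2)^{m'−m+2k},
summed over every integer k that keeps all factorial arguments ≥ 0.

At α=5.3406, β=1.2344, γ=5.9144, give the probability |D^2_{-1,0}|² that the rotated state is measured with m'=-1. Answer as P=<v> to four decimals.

First d^2_{-1,0}(β=1.2344), then the phase factors e^{-i(-1)α} and e^{-i(0)γ}:
c=cos(1.2344/2)=0.815502, s=sin(1.2344/2)=0.578754; N=√[1·6·2·2]=4.898979
The bounds max(0,m−m')=1 and min(l+m,l−m')=2 give 2 terms
  k=1: (−1)^0·4.8990/(2)·0.8155^3·0.5788^1 = +0.768856
  k=2: (−1)^1·4.8990/(2)·0.8155^1·0.5788^3 = -0.387242
d^2_{-1,0}(1.2344) = +0.768856 -0.387242 = +0.381614
|D^2_{-1,0}|² = |d^2_{-1,0}(β)|² = (+0.381614)² = 0.145629 (the z-rotation phases have unit modulus)

P=0.1456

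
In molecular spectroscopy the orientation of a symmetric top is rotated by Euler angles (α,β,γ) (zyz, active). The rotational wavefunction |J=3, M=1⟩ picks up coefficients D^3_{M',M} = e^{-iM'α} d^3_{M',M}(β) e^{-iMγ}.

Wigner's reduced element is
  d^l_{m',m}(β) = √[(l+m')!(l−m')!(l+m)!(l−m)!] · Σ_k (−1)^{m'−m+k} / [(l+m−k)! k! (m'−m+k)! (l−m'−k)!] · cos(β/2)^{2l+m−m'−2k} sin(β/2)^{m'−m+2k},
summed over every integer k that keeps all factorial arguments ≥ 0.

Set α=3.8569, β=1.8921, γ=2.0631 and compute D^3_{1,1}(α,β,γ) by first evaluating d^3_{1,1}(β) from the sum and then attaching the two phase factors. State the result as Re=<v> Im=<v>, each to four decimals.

Re=0.2921 Im=0.1110

D^3_{1,1}(3.8569,1.8921,2.0631) = e^{-i·1·3.8569}·d^3_{1,1}(1.8921)·e^{-i·1·2.0631}. Compute d first:
c=cos(1.8921/2)=0.584892, s=sin(1.8921/2)=0.811112; N=√[24·2·24·2]=48.000000
k∈{0,1,2} keeps every argument non-negative
  k=0: (−1)^0·48.0000/(48)·0.5849^6·0.8111^0 = +0.040036
  k=1: (−1)^1·48.0000/(6)·0.5849^4·0.8111^2 = -0.615960
  k=2: (−1)^2·48.0000/(8)·0.5849^2·0.8111^4 = +0.888432
d^3_{1,1}(1.8921) = +0.040036 -0.615960 +0.888432 = +0.312508
Phases: e^{-i·(1)·3.8569}=-0.754892+0.655849i, e^{-i·(1)·2.0631}=-0.472657-0.881246i ⇒ D=+0.292123+0.111020i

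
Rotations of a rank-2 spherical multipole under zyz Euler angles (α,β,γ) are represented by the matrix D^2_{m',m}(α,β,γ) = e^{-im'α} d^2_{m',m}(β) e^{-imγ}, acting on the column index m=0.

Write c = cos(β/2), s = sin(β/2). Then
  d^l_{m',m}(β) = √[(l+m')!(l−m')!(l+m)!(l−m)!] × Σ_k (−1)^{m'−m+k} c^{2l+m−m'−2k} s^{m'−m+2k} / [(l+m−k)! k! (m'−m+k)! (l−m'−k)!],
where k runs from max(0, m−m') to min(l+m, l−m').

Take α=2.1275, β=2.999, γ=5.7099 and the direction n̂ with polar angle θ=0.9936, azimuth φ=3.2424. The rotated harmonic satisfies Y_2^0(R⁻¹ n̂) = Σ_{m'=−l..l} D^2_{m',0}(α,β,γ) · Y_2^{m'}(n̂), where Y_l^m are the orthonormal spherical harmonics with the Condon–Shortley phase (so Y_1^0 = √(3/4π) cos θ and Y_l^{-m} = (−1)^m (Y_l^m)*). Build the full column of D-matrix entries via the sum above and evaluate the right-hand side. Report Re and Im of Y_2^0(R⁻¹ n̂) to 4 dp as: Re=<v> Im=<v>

Re=-0.0903 Im=0.0000

Need the full column D^2_{m',0} for m'=−2..2 at α=2.1275, β=2.999, γ=5.7099.
cos(β/2)=0.071236, sin(β/2)=0.997459
d^2_{-2,0}: single k=2 term ⇒ +0.012367;  D = -0.005461-0.011096i
d^2_{-1,0}: k∈[1..2] ⇒ +0.000883 -0.173165 = -0.172282;  D = +0.091032-0.146268i
d^2_{0,0}: k∈[0..2] ⇒ +0.000026 -0.020195 +0.989877 = +0.969707;  D = +0.969707+0.000000i
d^2_{1,0}: k∈[0..1] ⇒ -0.000883 +0.173165 = +0.172282;  D = -0.091032-0.146268i
d^2_{2,0}: single k=0 term ⇒ +0.012367;  D = -0.005461+0.011096i
Y_2^{m'}(θ=0.9936,φ=3.2424) and Σ D·Y over m':
  (-0.0055-0.0111i)·(+0.2658-0.0543i)  (+0.0910-0.1463i)·(-0.3515+0.0356i)  (+0.9697+0.0000i)·(-0.0337+0.0000i)  (-0.0910-0.1463i)·(+0.3515+0.0356i)  (-0.0055+0.0111i)·(+0.2658+0.0543i)
Y_2^0(R⁻¹ n̂) = -0.090335-0.000000i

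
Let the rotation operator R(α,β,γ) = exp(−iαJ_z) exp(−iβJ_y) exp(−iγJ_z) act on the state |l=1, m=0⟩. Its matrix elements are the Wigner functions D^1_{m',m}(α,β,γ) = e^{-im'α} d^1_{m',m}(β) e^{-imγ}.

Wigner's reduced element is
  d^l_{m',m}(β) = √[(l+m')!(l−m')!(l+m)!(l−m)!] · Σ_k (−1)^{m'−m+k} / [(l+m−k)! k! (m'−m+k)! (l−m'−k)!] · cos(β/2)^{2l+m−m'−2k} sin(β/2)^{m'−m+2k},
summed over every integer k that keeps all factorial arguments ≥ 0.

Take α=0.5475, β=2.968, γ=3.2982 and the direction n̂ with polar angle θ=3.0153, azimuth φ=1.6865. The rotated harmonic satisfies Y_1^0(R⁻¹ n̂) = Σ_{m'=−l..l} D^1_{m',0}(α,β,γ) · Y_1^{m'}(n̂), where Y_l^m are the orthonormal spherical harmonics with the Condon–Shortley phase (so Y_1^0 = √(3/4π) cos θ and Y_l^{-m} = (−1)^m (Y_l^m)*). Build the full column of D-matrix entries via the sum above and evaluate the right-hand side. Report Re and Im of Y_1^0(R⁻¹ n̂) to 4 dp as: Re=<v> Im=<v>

Need the full column D^1_{m',0} for m'=−1..1 at α=0.5475, β=2.968, γ=3.2982.
cos(β/2)=0.086687, sin(β/2)=0.996236
d^1_{-1,0}: single k=1 term ⇒ +0.122133;  D = +0.104281+0.063577i
d^1_{0,0}: k∈[0..1] ⇒ +0.007515 -0.992485 = -0.984971;  D = -0.984971+0.000000i
d^1_{1,0}: single k=0 term ⇒ -0.122133;  D = -0.104281+0.063577i
Y_1^{m'}(θ=3.0153,φ=1.6865) and Σ D·Y over m':
  (+0.1043+0.0636i)·(-0.0050-0.0432i)  (-0.9850+0.0000i)·(-0.4847+0.0000i)  (-0.1043+0.0636i)·(+0.0050-0.0432i)
Y_1^0(R⁻¹ n̂) = +0.481875+0.000000i

Re=0.4819 Im=0.0000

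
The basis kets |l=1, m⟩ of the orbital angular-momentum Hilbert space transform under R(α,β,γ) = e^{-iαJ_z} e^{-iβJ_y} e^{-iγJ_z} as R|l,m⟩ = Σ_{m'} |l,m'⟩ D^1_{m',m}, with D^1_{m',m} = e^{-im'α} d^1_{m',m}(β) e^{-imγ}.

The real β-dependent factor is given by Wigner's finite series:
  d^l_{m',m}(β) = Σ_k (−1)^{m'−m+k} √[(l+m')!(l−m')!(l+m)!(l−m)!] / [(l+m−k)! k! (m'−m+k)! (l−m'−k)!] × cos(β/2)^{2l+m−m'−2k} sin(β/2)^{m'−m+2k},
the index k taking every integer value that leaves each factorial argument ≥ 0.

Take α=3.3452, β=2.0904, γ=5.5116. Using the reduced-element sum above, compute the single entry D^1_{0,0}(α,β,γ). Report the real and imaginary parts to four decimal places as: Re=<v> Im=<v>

Re=-0.4965 Im=0.0000

Split into d^1_{0,0}(β=2.0904) × two z-phases.
Half-angle: c=0.501729, s=0.865025. N=√(1·1·1·1)=1.000000
k∈{0,1} keeps every argument non-negative
  k=0: (−1)^0·1.0000/(1)·0.5017^2·0.8650^0 = +0.251732
  k=1: (−1)^1·1.0000/(1)·0.5017^0·0.8650^2 = -0.748268
d^1_{0,0}(2.0904) = +0.251732 -0.748268 = -0.496536
Attach z-rotation phases: D = e^{-i(0)(3.3452)}·(-0.496536)·e^{-i(0)(5.5116)} = -0.496536+0.000000i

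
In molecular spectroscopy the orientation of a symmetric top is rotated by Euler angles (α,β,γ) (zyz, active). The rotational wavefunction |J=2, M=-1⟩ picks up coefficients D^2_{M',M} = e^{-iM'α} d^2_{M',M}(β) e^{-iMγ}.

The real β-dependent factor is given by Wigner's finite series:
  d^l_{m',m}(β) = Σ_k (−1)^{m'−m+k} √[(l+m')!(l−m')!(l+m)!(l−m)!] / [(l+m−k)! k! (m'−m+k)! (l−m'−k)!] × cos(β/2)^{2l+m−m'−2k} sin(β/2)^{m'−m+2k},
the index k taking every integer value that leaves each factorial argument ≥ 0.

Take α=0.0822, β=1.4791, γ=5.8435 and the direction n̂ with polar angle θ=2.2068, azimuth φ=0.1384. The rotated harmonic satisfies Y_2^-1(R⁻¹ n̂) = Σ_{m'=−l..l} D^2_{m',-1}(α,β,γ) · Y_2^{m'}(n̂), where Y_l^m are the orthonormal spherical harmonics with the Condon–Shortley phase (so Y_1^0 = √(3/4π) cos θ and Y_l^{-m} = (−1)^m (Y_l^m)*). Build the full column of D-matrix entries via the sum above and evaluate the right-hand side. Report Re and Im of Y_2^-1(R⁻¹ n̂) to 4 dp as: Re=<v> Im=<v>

Need the full column D^2_{m',-1} for m'=−2..2 at α=0.0822, β=1.4791, γ=5.8435.
cos(β/2)=0.738772, sin(β/2)=0.673956
d^2_{-2,-1}: single k=1 term ⇒ +0.543491;  D = +0.523027-0.147733i
d^2_{-1,-1}: k∈[0..1] ⇒ +0.297880 -0.743711 = -0.445831;  D = -0.417646+0.156005i
d^2_{0,-1}: k∈[0..1] ⇒ -0.665638 +0.553962 = -0.111676;  D = -0.101054+0.047535i
d^2_{1,-1}: k∈[0..1] ⇒ +0.743711 -0.206312 = +0.537399;  D = +0.465861-0.267902i
d^2_{2,-1}: single k=0 term ⇒ -0.452308;  D = -0.372259+0.256915i
Y_2^{m'}(θ=2.2068,φ=0.1384) and Σ D·Y over m':
  (+0.5230-0.1477i)·(+0.2405-0.0683i)  (-0.4176+0.1560i)·(-0.3656+0.0509i)  (-0.1011+0.0475i)·(+0.0184+0.0000i)  (+0.4659-0.2679i)·(+0.3656+0.0509i)  (-0.3723+0.2569i)·(+0.2405+0.0683i)
Y_2^-1(R⁻¹ n̂) = +0.335484-0.186569i

Re=0.3355 Im=-0.1866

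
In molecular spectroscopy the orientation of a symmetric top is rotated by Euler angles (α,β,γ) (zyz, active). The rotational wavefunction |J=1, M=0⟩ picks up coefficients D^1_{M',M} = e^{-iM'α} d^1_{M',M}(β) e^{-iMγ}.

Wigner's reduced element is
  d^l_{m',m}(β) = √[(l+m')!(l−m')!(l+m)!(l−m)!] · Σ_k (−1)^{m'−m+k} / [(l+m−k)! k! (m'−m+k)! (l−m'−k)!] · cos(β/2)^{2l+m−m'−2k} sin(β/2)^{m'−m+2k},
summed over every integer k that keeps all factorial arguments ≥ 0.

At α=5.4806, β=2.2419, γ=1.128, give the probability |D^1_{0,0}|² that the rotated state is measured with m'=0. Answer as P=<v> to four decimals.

D^1_{0,0}(5.4806,2.2419,1.128) = e^{-i·0·5.4806}·d^1_{0,0}(2.2419)·e^{-i·0·1.128}. Compute d first:
With c≡cos(β/2)=0.434827 and s≡sin(β/2)=0.900514, N=[1·1·1·1]^{1/2}=1.000000
k∈{0,1} keeps every argument non-negative
  k=0: (−1)^0·1.0000/(1)·0.4348^2·0.9005^0 = +0.189075
  k=1: (−1)^1·1.0000/(1)·0.4348^0·0.9005^2 = -0.810925
d^1_{0,0}(2.2419) = +0.189075 -0.810925 = -0.621851
|D^1_{0,0}|² = |d^1_{0,0}(β)|² = (-0.621851)² = 0.386698 (the z-rotation phases have unit modulus)

P=0.3867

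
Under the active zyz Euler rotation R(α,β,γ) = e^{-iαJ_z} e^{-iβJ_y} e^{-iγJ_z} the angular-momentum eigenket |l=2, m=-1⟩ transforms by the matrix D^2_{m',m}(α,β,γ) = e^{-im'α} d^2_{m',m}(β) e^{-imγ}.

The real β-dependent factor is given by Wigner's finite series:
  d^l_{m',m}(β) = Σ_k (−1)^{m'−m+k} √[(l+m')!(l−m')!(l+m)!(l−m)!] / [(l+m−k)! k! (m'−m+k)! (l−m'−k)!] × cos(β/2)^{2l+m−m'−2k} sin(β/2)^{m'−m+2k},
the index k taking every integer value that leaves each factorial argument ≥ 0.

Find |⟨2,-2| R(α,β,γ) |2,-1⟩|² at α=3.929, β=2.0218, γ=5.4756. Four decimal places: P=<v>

P=0.0644

Split into d^2_{-2,-1}(β=2.0218) × two z-phases.
c=cos(2.0218/2)=0.531098, s=sin(2.0218/2)=0.847310; N=√[1·24·1·6]=12.000000
Admissible k: 1..1 (factorial args all ≥0)
  k=1: (−1)^0·12.0000/(6)·0.5311^3·0.8473^1 = +0.253862
d^2_{-2,-1}(2.0218) = +0.253862
|D^2_{-2,-1}|² = |d^2_{-2,-1}(β)|² = (+0.253862)² = 0.064446 (the z-rotation phases have unit modulus)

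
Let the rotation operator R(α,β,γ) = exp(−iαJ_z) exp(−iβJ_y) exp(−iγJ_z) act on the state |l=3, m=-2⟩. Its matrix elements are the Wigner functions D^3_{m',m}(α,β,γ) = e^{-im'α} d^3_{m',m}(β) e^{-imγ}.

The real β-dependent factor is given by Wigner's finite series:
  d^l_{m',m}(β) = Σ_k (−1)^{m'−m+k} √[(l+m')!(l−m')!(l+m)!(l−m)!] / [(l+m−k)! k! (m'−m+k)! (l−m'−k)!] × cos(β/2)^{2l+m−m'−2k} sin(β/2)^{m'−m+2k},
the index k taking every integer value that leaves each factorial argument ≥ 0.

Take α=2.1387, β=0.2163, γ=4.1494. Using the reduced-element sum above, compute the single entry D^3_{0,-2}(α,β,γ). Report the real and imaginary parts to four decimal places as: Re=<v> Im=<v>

D^3_{0,-2}(2.1387,0.2163,4.1494) = e^{-i·0·2.1387}·d^3_{0,-2}(0.2163)·e^{-i·-2·4.1494}. Compute d first:
c=cos(0.2163/2)=0.994157, s=sin(0.2163/2)=0.107939; N=√[6·6·1·120]=65.726707
The bounds max(0,m−m')=0 and min(l+m,l−m')=1 give 2 terms
  k=0: (−1)^2·65.7267/(12)·0.9942^4·0.1079^2 = +0.062336
  k=1: (−1)^3·65.7267/(12)·0.9942^2·0.1079^4 = -0.000735
d^3_{0,-2}(0.2163) = +0.062336 -0.000735 = +0.061601
D = (+1.000000+0.000000i)·(+0.061601)·(-0.430294+0.902689i) = -0.026507+0.055607i

Re=-0.0265 Im=0.0556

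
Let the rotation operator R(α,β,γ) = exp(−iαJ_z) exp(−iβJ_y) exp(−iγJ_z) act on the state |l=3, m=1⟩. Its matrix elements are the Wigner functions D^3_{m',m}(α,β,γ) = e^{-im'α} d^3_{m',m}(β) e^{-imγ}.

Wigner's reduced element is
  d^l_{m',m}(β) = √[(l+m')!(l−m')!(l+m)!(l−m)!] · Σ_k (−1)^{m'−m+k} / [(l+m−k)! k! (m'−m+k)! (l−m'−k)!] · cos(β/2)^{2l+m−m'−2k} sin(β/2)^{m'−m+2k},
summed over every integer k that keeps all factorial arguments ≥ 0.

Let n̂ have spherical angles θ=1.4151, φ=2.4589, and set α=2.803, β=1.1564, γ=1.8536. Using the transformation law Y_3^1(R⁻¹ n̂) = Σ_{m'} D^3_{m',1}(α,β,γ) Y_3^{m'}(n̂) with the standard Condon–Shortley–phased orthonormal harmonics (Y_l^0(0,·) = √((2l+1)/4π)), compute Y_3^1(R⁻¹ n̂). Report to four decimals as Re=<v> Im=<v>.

Re=0.3949 Im=0.1336

Need the full column D^3_{m',1} for m'=−3..3 at α=2.803, β=1.1564, γ=1.8536.
cos(β/2)=0.837448, sin(β/2)=0.546517
d^3_{-3,1}: single k=4 term ⇒ +0.242313;  D = +0.233391+0.065150i
d^3_{-2,1}: k∈[3..4] ⇒ +0.606339 -0.129115 = +0.477223;  D = -0.390934-0.273701i
d^3_{-1,1}: k∈[2..4] ⇒ +0.881435 -0.500520 +0.026646 = +0.407560;  D = +0.237270+0.331373i
d^3_{0,1}: k∈[1..3] ⇒ +0.779800 -0.996316 +0.141439 = -0.075077;  D = +0.020950+0.072095i
d^3_{1,1}: k∈[0..2] ⇒ +0.344942 -1.175246 +0.375390 = -0.454914;  D = +0.025366-0.454206i
d^3_{2,1}: k∈[0..1] ⇒ -0.711857 +0.606339 = -0.105518;  D = -0.040544+0.097418i
d^3_{3,1}: single k=0 term ⇒ +0.568964;  D = -0.380684+0.422847i
Y_3^{m'}(θ=1.4151,φ=2.4589) and Σ D·Y over m':
  (+0.2334+0.0651i)·(+0.1848-0.3573i)  (-0.3909-0.2737i)·(+0.0315+0.1514i)  (+0.2373+0.3314i)·(+0.2179+0.1772i)  (+0.0210+0.0721i)·(-0.1666+0.0000i)  (+0.0254-0.4542i)·(-0.2179+0.1772i)  (-0.0405+0.0974i)·(+0.0315-0.1514i)  (-0.3807+0.4228i)·(-0.1848-0.3573i)
Y_3^1(R⁻¹ n̂) = +0.394877+0.133645i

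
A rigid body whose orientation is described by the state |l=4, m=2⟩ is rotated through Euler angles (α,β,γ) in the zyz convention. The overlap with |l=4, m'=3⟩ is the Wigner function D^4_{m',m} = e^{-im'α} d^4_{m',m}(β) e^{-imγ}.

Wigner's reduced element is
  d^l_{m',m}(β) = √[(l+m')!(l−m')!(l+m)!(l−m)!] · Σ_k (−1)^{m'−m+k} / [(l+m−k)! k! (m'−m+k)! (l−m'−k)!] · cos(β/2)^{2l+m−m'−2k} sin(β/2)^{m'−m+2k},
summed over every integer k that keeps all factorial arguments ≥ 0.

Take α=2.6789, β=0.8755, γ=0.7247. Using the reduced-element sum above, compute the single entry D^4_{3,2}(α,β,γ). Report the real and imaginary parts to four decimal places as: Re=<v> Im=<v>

Re=0.2713 Im=-0.0167

Split into d^4_{3,2}(β=0.8755) × two z-phases.
c=cos(0.8755/2)=0.905708, s=sin(0.8755/2)=0.423903; N=√[5040·1·720·2]=2693.993318
The bounds max(0,m−m')=0 and min(l+m,l−m')=1 give 2 terms
  k=0: (−1)^1·2693.9933/(720)·0.9057^7·0.4239^1 = -0.792952
  k=1: (−1)^2·2693.9933/(240)·0.9057^5·0.4239^3 = +0.521104
d^4_{3,2}(0.8755) = -0.792952 +0.521104 = -0.271848
Phases: e^{-i·(3)·2.6789}=-0.181703-0.983353i, e^{-i·(2)·0.7247}=+0.121098-0.992641i ⇒ D=+0.271337-0.016660i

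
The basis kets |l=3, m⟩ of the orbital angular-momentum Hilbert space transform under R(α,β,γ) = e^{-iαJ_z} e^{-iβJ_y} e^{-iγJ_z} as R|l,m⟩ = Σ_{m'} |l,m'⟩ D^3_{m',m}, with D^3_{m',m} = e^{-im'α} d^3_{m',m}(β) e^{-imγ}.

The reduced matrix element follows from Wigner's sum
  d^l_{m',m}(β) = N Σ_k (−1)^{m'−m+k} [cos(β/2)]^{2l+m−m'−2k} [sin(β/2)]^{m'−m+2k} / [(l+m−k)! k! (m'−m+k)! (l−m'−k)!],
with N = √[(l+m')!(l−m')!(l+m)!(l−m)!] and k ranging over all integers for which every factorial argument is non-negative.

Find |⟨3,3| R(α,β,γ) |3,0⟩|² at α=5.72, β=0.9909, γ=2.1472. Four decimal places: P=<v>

P=0.1071

First d^3_{3,0}(β=0.9909), then the phase factors e^{-i(3)α} and e^{-i(0)γ}:
With c≡cos(β/2)=0.879755 and s≡sin(β/2)=0.475428, N=[720·1·6·6]^{1/2}=160.996894
k: max(0,(0)−(3))=0 … min(3+(0),3−(3))=0
  k=0: (−1)^3·160.9969/(36)·0.8798^3·0.4754^3 = -0.327230
d^3_{3,0}(0.9909) = -0.327230
|D^3_{3,0}|² = |d^3_{3,0}(β)|² = (-0.327230)² = 0.107079 (the z-rotation phases have unit modulus)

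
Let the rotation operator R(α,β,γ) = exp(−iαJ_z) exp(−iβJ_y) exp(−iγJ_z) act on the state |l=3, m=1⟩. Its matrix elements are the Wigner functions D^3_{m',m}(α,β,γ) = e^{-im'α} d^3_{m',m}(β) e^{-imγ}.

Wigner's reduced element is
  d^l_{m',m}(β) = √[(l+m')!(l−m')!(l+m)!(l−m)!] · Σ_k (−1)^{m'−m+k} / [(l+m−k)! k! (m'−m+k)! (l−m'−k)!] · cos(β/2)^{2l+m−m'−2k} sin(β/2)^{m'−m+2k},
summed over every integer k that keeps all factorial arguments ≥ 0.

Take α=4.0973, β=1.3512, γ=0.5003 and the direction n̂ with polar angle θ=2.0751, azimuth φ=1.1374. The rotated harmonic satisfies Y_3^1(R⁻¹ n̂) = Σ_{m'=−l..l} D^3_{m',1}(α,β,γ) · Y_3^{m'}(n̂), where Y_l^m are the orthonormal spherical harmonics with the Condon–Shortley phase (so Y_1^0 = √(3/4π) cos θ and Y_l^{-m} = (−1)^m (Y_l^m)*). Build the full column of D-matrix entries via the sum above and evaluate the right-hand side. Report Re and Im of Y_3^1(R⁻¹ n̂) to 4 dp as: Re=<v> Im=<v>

Need the full column D^3_{m',1} for m'=−3..3 at α=4.0973, β=1.3512, γ=0.5003.
cos(β/2)=0.780332, sin(β/2)=0.625366
d^3_{-3,1}: single k=4 term ⇒ +0.360695;  D = +0.257746-0.252325i
d^3_{-2,1}: k∈[3..4] ⇒ +0.734971 -0.236020 = +0.498950;  D = +0.079335+0.492603i
d^3_{-1,1}: k∈[2..4] ⇒ +0.870035 -0.745049 +0.059814 = +0.184800;  D = -0.165966-0.081280i
d^3_{0,1}: k∈[1..3] ⇒ +0.626789 -1.207680 +0.258547 = -0.322344;  D = -0.282837+0.154625i
d^3_{1,1}: k∈[0..2] ⇒ +0.225775 -1.160046 +0.558787 = -0.375485;  D = +0.043007-0.373014i
d^3_{2,1}: k∈[0..1] ⇒ -0.572177 +0.734971 = +0.162793;  D = -0.121323-0.108547i
d^3_{3,1}: single k=0 term ⇒ +0.561605;  D = +0.547345-0.125752i
Y_3^{m'}(θ=2.0751,φ=1.1374) and Σ D·Y over m':
  (+0.2577-0.2523i)·(-0.2698+0.0748i)  (+0.0793+0.4926i)·(+0.2450+0.2885i)  (-0.1660-0.0813i)·(+0.0199-0.0430i)  (-0.2828+0.1546i)·(+0.3305+0.0000i)  (+0.0430-0.3730i)·(-0.0199-0.0430i)  (-0.1213-0.1085i)·(+0.2450-0.2885i)  (+0.5473-0.1258i)·(+0.2698+0.0748i)
Y_3^1(R⁻¹ n̂) = -0.194453+0.308588i

Re=-0.1945 Im=0.3086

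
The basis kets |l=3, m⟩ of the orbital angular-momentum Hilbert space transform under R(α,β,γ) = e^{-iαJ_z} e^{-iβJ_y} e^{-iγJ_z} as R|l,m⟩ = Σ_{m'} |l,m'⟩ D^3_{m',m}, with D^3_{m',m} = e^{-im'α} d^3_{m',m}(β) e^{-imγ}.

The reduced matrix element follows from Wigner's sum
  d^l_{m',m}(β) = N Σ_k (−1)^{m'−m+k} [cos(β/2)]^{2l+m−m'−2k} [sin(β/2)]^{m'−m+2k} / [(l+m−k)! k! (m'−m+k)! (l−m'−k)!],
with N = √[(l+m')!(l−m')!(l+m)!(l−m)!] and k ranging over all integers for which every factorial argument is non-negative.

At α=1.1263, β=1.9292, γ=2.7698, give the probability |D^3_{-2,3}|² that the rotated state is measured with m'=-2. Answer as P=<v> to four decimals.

First d^3_{-2,3}(β=1.9292), then the phase factors e^{-i(-2)α} and e^{-i(3)γ}:
c=cos(1.9292/2)=0.569746, s=sin(1.9292/2)=0.821821; N=√[1·120·720·1]=293.938769
The bounds max(0,m−m')=5 and min(l+m,l−m')=5 give 1 term
  k=5: (−1)^0·293.9388/(120)·0.5697^1·0.8218^5 = +0.523170
d^3_{-2,3}(1.9292) = +0.523170
|D^3_{-2,3}|² = |d^3_{-2,3}(β)|² = (+0.523170)² = 0.273707 (the z-rotation phases have unit modulus)

P=0.2737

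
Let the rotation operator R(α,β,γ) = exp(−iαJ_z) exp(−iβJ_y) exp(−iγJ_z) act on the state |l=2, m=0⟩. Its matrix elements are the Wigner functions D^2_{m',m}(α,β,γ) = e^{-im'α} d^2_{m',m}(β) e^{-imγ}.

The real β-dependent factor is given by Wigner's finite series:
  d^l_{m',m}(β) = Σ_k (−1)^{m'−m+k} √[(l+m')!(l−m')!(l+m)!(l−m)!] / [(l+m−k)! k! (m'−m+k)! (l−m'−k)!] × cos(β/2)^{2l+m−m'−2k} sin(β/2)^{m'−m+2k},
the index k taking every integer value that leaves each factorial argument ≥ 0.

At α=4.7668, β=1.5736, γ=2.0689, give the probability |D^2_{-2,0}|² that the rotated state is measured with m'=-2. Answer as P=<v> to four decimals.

P=0.3750

D^2_{-2,0}(4.7668,1.5736,2.0689) = e^{-i·-2·4.7668}·d^2_{-2,0}(1.5736)·e^{-i·0·2.0689}. Compute d first:
Half-angle: c=0.706115, s=0.708097. N=√(1·24·2·2)=9.797959
k∈{2} keeps every argument non-negative
  k=2: (−1)^0·9.7980/(4)·0.7061^2·0.7081^2 = +0.612368
d^2_{-2,0}(1.5736) = +0.612368
|D^2_{-2,0}|² = |d^2_{-2,0}(β)|² = (+0.612368)² = 0.374994 (the z-rotation phases have unit modulus)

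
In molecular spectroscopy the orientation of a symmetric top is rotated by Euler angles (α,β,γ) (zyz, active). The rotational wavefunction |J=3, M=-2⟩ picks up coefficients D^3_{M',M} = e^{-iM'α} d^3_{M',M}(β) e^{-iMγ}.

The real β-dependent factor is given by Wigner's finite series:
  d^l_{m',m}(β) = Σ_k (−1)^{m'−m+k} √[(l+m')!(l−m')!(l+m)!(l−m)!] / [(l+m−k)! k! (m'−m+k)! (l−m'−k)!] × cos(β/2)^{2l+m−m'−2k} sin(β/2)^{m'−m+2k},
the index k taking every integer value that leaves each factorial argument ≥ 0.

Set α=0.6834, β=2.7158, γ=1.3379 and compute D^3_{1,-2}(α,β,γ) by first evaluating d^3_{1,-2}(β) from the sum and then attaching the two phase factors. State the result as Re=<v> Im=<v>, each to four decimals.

D^3_{1,-2}(0.6834,2.7158,1.3379) = e^{-i·1·0.6834}·d^3_{1,-2}(2.7158)·e^{-i·-2·1.3379}. Compute d first:
c=cos(2.7158/2)=0.211292, s=sin(2.7158/2)=0.977423; N=√[24·2·1·120]=75.894664
Admissible k: 0..1 (factorial args all ≥0)
  k=0: (−1)^3·75.8947/(12)·0.2113^3·0.9774^3 = -0.055709
  k=1: (−1)^4·75.8947/(24)·0.2113^1·0.9774^5 = +0.596067
d^3_{1,-2}(2.7158) = -0.055709 +0.596067 = +0.540358
Attach z-rotation phases: D = e^{-i(1)(0.6834)}·(+0.540358)·e^{-i(-2)(1.3379)} = -0.221128+0.493041i

Re=-0.2211 Im=0.4930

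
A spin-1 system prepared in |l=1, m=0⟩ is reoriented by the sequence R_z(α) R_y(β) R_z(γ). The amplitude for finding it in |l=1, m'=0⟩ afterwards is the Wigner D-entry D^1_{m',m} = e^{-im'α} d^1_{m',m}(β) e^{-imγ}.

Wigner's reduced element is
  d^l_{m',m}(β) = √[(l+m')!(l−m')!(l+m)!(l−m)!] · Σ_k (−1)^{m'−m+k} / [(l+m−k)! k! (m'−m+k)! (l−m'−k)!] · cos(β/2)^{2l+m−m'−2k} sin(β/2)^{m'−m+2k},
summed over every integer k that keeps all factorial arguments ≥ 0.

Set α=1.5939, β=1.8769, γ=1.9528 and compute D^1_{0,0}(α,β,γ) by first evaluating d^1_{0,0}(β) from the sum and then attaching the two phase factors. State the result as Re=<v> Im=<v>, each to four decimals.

Re=-0.3013 Im=0.0000

D^1_{0,0}(1.5939,1.8769,1.9528) = e^{-i·0·1.5939}·d^1_{0,0}(1.8769)·e^{-i·0·1.9528}. Compute d first:
With c≡cos(β/2)=0.591039 and s≡sin(β/2)=0.806643, N=[1·1·1·1]^{1/2}=1.000000
The bounds max(0,m−m')=0 and min(l+m,l−m')=1 give 2 terms
  k=0: (−1)^0·1.0000/(1)·0.5910^2·0.8066^0 = +0.349327
  k=1: (−1)^1·1.0000/(1)·0.5910^0·0.8066^2 = -0.650673
d^1_{0,0}(1.8769) = +0.349327 -0.650673 = -0.301346
Phases: e^{-i·(0)·1.5939}=+1.000000+0.000000i, e^{-i·(0)·1.9528}=+1.000000+0.000000i ⇒ D=-0.301346+0.000000i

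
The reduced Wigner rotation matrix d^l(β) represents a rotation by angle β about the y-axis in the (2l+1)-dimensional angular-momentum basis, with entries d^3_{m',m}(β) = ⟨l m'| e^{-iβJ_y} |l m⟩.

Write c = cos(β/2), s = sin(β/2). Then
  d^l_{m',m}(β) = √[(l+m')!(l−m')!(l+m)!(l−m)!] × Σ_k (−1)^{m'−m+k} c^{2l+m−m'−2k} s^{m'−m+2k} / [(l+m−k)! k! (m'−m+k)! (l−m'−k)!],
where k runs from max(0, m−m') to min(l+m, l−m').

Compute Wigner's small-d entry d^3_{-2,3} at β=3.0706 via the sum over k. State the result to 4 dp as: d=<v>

d=0.0867

d^3_{-2,3}(β=3.0706) via Wigner's sum:
With c≡cos(β/2)=0.035489 and s≡sin(β/2)=0.999370, N=[1·120·720·1]^{1/2}=293.938769
The bounds max(0,m−m')=5 and min(l+m,l−m')=5 give 1 term
  k=5: (−1)^0·293.9388/(120)·0.0355^1·0.9994^5 = +0.086656
d^3_{-2,3}(3.0706) = +0.086656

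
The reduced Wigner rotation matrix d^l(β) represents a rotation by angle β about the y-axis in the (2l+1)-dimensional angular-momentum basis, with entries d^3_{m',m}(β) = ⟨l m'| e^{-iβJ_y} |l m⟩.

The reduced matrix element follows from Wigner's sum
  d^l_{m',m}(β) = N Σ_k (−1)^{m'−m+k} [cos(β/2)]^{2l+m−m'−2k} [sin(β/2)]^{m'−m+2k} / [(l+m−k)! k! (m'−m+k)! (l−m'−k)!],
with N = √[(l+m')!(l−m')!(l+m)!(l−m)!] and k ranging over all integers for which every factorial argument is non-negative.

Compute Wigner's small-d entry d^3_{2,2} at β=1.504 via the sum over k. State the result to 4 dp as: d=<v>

d^3_{2,2}(β=1.504) via Wigner's sum:
c=cos(1.504/2)=0.730324, s=sin(1.504/2)=0.683101; N=√[120·1·120·1]=120.000000
The bounds max(0,m−m')=0 and min(l+m,l−m')=1 give 2 terms
  k=0: (−1)^0·120.0000/(120)·0.7303^6·0.6831^0 = +0.151738
  k=1: (−1)^1·120.0000/(24)·0.7303^4·0.6831^2 = -0.663746
d^3_{2,2}(1.504) = +0.151738 -0.663746 = -0.512009

d=-0.5120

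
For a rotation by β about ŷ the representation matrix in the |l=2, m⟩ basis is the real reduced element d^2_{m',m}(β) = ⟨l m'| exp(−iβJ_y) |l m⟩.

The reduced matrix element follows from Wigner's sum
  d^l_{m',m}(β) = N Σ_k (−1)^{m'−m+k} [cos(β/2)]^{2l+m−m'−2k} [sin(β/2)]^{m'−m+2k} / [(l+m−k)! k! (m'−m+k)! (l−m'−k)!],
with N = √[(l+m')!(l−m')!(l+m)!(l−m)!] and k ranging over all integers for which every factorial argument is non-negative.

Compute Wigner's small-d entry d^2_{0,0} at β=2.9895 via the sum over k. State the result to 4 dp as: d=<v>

d^2_{0,0}(β=2.9895) via Wigner's sum:
With c≡cos(β/2)=0.075973 and s≡sin(β/2)=0.997110, N=[2·2·2·2]^{1/2}=4.000000
Admissible k: 0..2 (factorial args all ≥0)
  k=0: (−1)^0·4.0000/(4)·0.0760^4·0.9971^0 = +0.000033
  k=1: (−1)^1·4.0000/(1)·0.0760^2·0.9971^2 = -0.022954
  k=2: (−1)^2·4.0000/(4)·0.0760^0·0.9971^4 = +0.988490
d^2_{0,0}(2.9895) = +0.000033 -0.022954 +0.988490 = +0.965568

d=0.9656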